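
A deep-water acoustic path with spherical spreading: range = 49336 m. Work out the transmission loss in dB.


TL = 20*log10(49336) = 93.86

93.86 dB


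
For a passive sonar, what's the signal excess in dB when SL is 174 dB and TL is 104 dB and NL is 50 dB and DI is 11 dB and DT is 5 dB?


SE = SL - TL - NL + DI - DT = 174 - 104 - 50 + 11 - 5 = 26

26 dB


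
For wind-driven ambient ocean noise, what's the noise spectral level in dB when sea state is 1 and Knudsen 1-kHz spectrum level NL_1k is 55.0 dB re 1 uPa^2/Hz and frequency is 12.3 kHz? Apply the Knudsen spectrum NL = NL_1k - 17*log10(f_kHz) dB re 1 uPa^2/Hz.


36.47 dB


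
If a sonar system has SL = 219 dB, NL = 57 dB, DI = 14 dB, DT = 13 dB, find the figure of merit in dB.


FOM = SL - NL + DI - DT = 219 - 57 + 14 - 13 = 163

163 dB


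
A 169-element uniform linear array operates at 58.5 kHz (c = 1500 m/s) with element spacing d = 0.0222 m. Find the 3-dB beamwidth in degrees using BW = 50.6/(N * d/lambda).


Step 1: lambda = 1500/58500 = 0.02564 m
Step 2: d/lambda = 0.0222/0.02564 = 0.8658
Step 3: BW = 50.6/(N * d/lambda) = 50.6/(169 * 0.8658) = 0.35

0.35 deg


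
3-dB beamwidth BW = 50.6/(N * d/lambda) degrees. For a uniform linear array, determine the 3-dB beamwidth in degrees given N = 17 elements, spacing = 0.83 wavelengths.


3.59 deg


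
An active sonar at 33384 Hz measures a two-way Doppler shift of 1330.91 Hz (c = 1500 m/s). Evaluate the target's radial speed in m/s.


From fd = 2*f*v/c, v = c*fd/(2*f) = 1500 * 1330.91 / (2*33384) = 29.9

29.9 m/s


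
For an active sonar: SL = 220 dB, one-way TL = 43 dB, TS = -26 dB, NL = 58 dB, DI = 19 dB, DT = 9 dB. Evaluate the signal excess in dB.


SE = SL - 2*TL + TS - NL + DI - DT = 220 - 2*43 + (-26) - 58 + 19 - 9 = 60

60 dB


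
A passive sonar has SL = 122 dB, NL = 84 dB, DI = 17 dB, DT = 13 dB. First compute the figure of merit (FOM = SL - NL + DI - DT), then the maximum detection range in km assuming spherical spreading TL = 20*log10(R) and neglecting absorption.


Step 1: FOM = SL - NL + DI - DT = 122 - 84 + 17 - 13 = 42 dB
Step 2: at max range FOM = TL = 20*log10(R), so R = 10^(42/20) = 125.89 m = 0.13 km

0.13 km


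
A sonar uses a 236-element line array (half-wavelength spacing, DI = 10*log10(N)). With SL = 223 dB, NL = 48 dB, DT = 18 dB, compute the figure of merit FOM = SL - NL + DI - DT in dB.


180.73 dB


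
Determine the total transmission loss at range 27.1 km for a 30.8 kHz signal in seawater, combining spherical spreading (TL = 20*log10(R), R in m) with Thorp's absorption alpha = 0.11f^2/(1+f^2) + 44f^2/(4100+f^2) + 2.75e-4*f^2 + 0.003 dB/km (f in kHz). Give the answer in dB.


Step 1 (Thorp): alpha = 0.11*948.64/(1+948.64) + 44*948.64/(4100+948.64) + 2.75e-4*948.64 + 0.003 = 8.6414 dB/km
Step 2: TL_spread = 20*log10(27100) = 88.66 dB
Step 3: TL_abs = alpha*R = 8.6414 * 27.1 = 234.18 dB
Step 4: TL_total = 88.66 + 234.18 = 322.84

322.84 dB


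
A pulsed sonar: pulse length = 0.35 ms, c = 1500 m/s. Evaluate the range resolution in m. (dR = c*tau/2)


dR = c*tau/2 = 1500 * 0.35e-3 / 2 = 0.2625

0.2625 m


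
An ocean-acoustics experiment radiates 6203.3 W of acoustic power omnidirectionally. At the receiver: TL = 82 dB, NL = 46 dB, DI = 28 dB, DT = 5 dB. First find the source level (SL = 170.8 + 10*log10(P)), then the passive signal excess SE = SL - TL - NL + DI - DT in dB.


Step 1: SL = 170.8 + 10*log10(6203.3) = 208.73 dB
Step 2: SE = SL - TL - NL + DI - DT = 208.73 - 82 - 46 + 28 - 5 = 103.73

103.73 dB


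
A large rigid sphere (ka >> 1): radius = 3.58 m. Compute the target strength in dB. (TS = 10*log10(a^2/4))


5.06 dB


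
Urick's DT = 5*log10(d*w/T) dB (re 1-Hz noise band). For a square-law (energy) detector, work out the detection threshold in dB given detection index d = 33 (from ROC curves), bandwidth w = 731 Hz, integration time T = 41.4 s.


DT = 5*log10(d*w/T) = 5*log10(33 * 731 / 41.4) = 5*log10(582.68) = 13.83

13.83 dB


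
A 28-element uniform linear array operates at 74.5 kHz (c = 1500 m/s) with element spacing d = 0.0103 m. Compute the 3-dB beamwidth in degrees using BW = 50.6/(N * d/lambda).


Step 1: lambda = 1500/74500 = 0.02013 m
Step 2: d/lambda = 0.0103/0.02013 = 0.5117
Step 3: BW = 50.6/(N * d/lambda) = 50.6/(28 * 0.5117) = 3.53

3.53 deg


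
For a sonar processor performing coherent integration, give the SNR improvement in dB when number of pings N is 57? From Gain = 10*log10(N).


Gain = 10*log10(57) = 17.56

17.56 dB


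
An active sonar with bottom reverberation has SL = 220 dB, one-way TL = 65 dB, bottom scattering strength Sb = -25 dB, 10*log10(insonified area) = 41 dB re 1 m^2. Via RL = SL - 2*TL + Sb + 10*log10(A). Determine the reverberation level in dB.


106 dB


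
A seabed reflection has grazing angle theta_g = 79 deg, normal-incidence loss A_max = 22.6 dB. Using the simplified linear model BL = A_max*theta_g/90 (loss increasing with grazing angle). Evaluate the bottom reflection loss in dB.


19.84 dB


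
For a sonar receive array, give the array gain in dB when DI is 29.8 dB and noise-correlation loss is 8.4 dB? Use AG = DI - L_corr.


AG = DI - L_corr = 29.8 - 8.4 = 21.4

21.4 dB


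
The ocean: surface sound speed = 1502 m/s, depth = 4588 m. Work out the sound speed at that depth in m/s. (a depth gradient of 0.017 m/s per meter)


c = 1502 + 0.017 * 4588 = 1579.996

1579.996 m/s


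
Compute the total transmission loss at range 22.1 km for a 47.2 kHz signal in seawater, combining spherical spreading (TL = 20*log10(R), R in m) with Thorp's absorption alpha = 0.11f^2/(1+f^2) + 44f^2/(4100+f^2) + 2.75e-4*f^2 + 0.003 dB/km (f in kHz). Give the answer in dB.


445.28 dB


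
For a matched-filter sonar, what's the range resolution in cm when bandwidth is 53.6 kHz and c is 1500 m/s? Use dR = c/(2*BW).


dR = c/(2*BW) = 1500 / (2 * 53.6e3) = 0.014 m = 1.4 cm

1.4 cm


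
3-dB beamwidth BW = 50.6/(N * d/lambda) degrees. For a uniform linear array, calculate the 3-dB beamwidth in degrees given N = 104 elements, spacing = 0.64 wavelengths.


BW = 50.6 / (104 * 0.64) = 50.6 / 66.56 = 0.76

0.76 deg


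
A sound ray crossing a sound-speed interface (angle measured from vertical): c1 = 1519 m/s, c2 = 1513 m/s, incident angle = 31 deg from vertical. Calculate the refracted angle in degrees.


sin(theta2) = (c2/c1)*sin(theta1) = (1513/1519)*sin(31 deg) = 0.513
theta2 = arcsin(0.513) = 30.86

30.86 deg


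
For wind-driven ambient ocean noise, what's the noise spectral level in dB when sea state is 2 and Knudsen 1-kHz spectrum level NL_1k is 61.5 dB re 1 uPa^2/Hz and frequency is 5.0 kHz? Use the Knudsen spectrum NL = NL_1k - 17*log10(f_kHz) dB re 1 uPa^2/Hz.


49.62 dB


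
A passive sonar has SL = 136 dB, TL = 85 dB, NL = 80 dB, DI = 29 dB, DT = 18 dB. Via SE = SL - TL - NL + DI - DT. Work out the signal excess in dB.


SE = SL - TL - NL + DI - DT = 136 - 85 - 80 + 29 - 18 = -18

-18 dB


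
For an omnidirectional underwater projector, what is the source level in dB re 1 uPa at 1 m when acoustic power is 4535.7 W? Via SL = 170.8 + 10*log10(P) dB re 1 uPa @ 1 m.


SL = 170.8 + 10*log10(4535.7) = 170.8 + 36.57 = 207.37

207.37 dB


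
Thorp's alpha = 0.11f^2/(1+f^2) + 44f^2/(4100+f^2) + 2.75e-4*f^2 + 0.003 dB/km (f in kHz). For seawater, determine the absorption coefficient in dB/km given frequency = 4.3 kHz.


f^2 = 18.49
alpha = 0.11*18.49/(1+18.49) + 44*18.49/(4100+18.49) + 2.75e-4*18.49 + 0.003 = 0.31

0.31 dB/km


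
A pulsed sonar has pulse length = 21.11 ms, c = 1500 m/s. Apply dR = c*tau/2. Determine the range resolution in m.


15.8325 m


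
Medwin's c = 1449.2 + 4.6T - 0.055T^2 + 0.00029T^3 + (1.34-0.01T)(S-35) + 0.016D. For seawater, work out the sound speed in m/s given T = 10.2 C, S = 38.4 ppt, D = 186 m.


c = 1449.2 + 4.6*10.2 - 0.055*10.2^2 + 0.00029*10.2^3 + (1.34 - 0.01*10.2)*(38.4 - 35) + 0.016*186 = 1497.89

1497.89 m/s


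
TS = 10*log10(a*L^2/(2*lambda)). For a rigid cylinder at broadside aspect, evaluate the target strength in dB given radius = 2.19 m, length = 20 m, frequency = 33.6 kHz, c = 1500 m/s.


39.92 dB


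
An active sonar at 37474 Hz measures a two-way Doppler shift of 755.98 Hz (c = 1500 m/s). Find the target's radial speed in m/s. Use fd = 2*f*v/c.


15.13 m/s


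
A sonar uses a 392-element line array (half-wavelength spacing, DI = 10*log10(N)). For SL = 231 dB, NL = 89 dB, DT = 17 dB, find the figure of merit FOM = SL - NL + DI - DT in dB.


Step 1: DI = 10*log10(392) = 25.93 dB
Step 2: FOM = SL - NL + DI - DT = 231 - 89 + 25.93 - 17 = 150.93

150.93 dB


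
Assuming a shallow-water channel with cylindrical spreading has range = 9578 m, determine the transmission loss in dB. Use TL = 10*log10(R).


TL = 10*log10(9578) = 39.81

39.81 dB


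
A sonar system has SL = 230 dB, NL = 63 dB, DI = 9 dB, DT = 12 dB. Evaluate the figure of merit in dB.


FOM = SL - NL + DI - DT = 230 - 63 + 9 - 12 = 164

164 dB


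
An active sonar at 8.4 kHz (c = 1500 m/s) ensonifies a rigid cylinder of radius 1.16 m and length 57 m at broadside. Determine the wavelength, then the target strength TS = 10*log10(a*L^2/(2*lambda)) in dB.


Step 1: lambda = c/f = 1500/8400 = 0.17857 m
Step 2: TS = 10*log10(a*L^2/(2*lambda)) = 10*log10(1.16*57^2/(2*0.17857)) = 40.23

40.23 dB


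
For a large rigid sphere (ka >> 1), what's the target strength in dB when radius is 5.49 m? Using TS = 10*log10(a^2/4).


TS = 10*log10(5.49^2 / 4) = 10*log10(7.535025) = 8.77

8.77 dB


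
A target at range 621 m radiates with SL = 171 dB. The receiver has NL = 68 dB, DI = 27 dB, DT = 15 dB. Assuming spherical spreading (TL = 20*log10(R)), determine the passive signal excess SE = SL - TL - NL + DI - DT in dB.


Step 1: TL = 20*log10(621) = 55.86 dB
Step 2: SE = 171 - 55.86 - 68 + 27 - 15 = 59.14

59.14 dB


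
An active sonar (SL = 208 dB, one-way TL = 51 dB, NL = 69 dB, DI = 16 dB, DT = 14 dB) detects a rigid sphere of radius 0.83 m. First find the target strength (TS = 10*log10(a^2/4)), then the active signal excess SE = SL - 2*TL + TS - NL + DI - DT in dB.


Step 1: TS = 10*log10(0.83^2/4) = -7.64 dB
Step 2: SE = SL - 2*TL + TS - NL + DI - DT = 208 - 2*51 + (-7.64) - 69 + 16 - 14 = 31.36

31.36 dB


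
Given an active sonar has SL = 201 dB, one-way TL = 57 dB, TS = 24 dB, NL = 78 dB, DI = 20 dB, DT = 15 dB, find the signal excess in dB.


SE = SL - 2*TL + TS - NL + DI - DT = 201 - 2*57 + (24) - 78 + 20 - 15 = 38

38 dB


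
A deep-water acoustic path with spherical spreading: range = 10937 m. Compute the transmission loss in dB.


TL = 20*log10(10937) = 80.78

80.78 dB


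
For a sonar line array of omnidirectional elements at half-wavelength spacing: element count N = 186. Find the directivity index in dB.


DI = 10*log10(186) = 22.7

22.7 dB


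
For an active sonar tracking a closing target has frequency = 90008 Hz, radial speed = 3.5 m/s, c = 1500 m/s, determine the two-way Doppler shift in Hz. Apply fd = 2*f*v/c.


fd = 2*f*v/c = 2 * 90008 * 3.5 / 1500 = 420.04

420.04 Hz


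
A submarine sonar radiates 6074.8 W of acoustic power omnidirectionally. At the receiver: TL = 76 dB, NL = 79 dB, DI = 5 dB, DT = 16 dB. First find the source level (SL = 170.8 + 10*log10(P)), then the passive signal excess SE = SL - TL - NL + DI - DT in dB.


Step 1: SL = 170.8 + 10*log10(6074.8) = 208.64 dB
Step 2: SE = SL - TL - NL + DI - DT = 208.64 - 76 - 79 + 5 - 16 = 42.64

42.64 dB


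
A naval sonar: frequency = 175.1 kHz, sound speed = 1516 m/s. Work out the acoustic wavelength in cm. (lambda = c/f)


0.87 cm


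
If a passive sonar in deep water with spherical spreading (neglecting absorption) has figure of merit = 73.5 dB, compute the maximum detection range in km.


At max range FOM = TL, so 20*log10(R) = 73.5
R = 10^(73.5/20) = 4731.51 m = 4.73 km

4.73 km


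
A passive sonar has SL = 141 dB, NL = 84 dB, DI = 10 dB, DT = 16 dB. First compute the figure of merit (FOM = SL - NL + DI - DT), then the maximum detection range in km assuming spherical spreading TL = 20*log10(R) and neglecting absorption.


Step 1: FOM = SL - NL + DI - DT = 141 - 84 + 10 - 16 = 51 dB
Step 2: at max range FOM = TL = 20*log10(R), so R = 10^(51/20) = 354.81 m = 0.35 km

0.35 km


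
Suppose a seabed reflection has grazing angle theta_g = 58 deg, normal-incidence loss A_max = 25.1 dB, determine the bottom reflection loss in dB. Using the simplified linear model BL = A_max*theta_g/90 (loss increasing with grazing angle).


BL = A_max * theta_g / 90 = 25.1 * 58 / 90 = 16.18

16.18 dB


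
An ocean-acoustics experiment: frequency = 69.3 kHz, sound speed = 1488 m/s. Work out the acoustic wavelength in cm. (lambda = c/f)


2.15 cm


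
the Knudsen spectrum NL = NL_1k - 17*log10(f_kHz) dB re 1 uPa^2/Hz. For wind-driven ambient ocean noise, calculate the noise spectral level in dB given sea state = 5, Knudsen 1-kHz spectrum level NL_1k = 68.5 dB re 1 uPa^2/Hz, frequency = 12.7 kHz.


NL = NL_1k - 17*log10(f_kHz) = 68.5 - 17*log10(12.7) = 68.5 - (18.76) = 49.74

49.74 dB


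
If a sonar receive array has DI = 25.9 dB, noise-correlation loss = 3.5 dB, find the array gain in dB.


AG = DI - L_corr = 25.9 - 3.5 = 22.4

22.4 dB


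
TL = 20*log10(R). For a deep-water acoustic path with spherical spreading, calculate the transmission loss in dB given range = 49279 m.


93.85 dB


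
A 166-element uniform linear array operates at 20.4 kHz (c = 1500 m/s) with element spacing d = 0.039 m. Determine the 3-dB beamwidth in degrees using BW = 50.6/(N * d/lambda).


Step 1: lambda = 1500/20400 = 0.07353 m
Step 2: d/lambda = 0.039/0.07353 = 0.5304
Step 3: BW = 50.6/(N * d/lambda) = 50.6/(166 * 0.5304) = 0.57

0.57 deg


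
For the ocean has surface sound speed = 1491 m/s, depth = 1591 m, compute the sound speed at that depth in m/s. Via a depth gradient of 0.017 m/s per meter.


c = 1491 + 0.017 * 1591 = 1518.047

1518.047 m/s


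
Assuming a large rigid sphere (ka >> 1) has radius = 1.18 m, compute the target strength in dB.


-4.58 dB


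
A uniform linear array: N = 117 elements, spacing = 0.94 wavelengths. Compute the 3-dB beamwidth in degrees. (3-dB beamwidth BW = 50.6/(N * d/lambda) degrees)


0.46 deg


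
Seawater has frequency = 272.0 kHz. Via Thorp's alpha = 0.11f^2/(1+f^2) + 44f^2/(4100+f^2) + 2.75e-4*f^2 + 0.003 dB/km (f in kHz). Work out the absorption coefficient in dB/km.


f^2 = 73984.0
alpha = 0.11*73984.0/(1+73984.0) + 44*73984.0/(4100+73984.0) + 2.75e-4*73984.0 + 0.003 = 62.148

62.148 dB/km


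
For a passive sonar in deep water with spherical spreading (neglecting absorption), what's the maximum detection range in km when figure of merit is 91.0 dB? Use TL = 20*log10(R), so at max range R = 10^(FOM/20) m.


At max range FOM = TL, so 20*log10(R) = 91.0
R = 10^(91.0/20) = 35481.34 m = 35.48 km

35.48 km


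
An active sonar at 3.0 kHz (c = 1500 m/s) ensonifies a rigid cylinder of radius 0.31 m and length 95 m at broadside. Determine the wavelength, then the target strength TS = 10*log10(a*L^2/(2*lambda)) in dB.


Step 1: lambda = c/f = 1500/3000 = 0.5 m
Step 2: TS = 10*log10(a*L^2/(2*lambda)) = 10*log10(0.31*95^2/(2*0.5)) = 34.47

34.47 dB


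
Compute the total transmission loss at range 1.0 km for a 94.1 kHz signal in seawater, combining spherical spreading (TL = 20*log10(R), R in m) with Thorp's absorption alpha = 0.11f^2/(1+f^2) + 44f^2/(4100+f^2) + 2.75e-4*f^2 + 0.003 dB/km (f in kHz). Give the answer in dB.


Step 1 (Thorp): alpha = 0.11*8854.81/(1+8854.81) + 44*8854.81/(4100+8854.81) + 2.75e-4*8854.81 + 0.003 = 32.6227 dB/km
Step 2: TL_spread = 20*log10(1000) = 60.0 dB
Step 3: TL_abs = alpha*R = 32.6227 * 1.0 = 32.62 dB
Step 4: TL_total = 60.0 + 32.62 = 92.62

92.62 dB


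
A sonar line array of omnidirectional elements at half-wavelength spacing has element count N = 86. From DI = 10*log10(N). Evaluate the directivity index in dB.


DI = 10*log10(86) = 19.34

19.34 dB


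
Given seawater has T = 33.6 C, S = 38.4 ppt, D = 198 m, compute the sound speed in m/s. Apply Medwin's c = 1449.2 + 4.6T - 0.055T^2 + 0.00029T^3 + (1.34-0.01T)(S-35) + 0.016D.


c = 1449.2 + 4.6*33.6 - 0.055*33.6^2 + 0.00029*33.6^3 + (1.34 - 0.01*33.6)*(38.4 - 35) + 0.016*198 = 1559.25

1559.25 m/s


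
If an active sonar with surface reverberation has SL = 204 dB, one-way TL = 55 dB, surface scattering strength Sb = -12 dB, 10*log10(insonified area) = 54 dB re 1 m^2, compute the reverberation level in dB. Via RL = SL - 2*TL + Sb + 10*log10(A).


RL = SL - 2*TL + Sb + 10*log10(A) = 204 - 2*55 + (-12) + 54 = 136

136 dB


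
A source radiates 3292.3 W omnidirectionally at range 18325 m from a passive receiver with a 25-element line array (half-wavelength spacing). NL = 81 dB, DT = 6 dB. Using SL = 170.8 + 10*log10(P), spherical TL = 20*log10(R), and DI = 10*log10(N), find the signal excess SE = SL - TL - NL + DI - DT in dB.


Step 1: SL = 170.8 + 10*log10(3292.3) = 205.97 dB
Step 2: TL = 20*log10(18325) = 85.26 dB
Step 3: DI = 10*log10(25) = 13.98 dB
Step 4: SE = SL - TL - NL + DI - DT = 205.97 - 85.26 - 81 + 13.98 - 6 = 47.69

47.69 dB


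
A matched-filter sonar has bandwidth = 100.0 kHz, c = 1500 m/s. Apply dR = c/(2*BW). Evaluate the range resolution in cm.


dR = c/(2*BW) = 1500 / (2 * 100.0e3) = 0.0075 m = 0.75 cm

0.75 cm


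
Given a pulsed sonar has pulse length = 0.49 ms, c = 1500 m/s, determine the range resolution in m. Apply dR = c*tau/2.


dR = c*tau/2 = 1500 * 0.49e-3 / 2 = 0.3675

0.3675 m


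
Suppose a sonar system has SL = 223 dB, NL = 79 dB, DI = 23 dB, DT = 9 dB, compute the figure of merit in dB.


FOM = SL - NL + DI - DT = 223 - 79 + 23 - 9 = 158

158 dB


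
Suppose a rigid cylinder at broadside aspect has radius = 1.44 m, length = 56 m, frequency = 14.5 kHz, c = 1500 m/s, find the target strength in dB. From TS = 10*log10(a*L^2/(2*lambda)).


lambda = 1500/14500 = 0.10345 m
TS = 10*log10(1.44*56^2/(2*0.10345)) = 43.39

43.39 dB


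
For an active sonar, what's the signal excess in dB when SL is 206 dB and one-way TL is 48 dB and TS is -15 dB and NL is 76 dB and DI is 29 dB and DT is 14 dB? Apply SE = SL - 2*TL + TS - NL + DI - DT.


SE = SL - 2*TL + TS - NL + DI - DT = 206 - 2*48 + (-15) - 76 + 29 - 14 = 34

34 dB


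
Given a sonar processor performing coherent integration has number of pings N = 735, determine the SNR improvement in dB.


Gain = 10*log10(735) = 28.66

28.66 dB


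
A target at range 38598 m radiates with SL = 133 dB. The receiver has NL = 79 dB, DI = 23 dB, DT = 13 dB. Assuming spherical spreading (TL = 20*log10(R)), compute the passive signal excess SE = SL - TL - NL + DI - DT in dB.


Step 1: TL = 20*log10(38598) = 91.73 dB
Step 2: SE = 133 - 91.73 - 79 + 23 - 13 = -27.73

-27.73 dB


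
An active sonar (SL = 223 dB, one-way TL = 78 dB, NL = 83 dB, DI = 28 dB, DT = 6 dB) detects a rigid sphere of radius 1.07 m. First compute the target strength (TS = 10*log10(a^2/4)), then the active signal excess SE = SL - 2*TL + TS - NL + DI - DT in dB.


Step 1: TS = 10*log10(1.07^2/4) = -5.43 dB
Step 2: SE = SL - 2*TL + TS - NL + DI - DT = 223 - 2*78 + (-5.43) - 83 + 28 - 6 = 0.57

0.57 dB


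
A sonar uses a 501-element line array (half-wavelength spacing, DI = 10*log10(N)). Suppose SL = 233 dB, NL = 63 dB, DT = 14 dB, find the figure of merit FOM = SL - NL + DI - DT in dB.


Step 1: DI = 10*log10(501) = 27.0 dB
Step 2: FOM = SL - NL + DI - DT = 233 - 63 + 27.0 - 14 = 183.0

183.0 dB


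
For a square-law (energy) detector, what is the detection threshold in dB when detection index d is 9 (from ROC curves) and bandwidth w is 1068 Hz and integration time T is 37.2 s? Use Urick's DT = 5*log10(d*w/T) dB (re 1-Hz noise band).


DT = 5*log10(d*w/T) = 5*log10(9 * 1068 / 37.2) = 5*log10(258.39) = 12.06

12.06 dB


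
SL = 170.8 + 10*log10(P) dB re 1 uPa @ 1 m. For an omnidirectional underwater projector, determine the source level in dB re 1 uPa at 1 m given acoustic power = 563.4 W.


SL = 170.8 + 10*log10(563.4) = 170.8 + 27.51 = 198.31

198.31 dB


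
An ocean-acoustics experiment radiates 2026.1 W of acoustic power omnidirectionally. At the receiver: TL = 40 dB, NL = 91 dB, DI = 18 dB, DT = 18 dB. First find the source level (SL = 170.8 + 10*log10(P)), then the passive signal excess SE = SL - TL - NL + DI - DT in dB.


Step 1: SL = 170.8 + 10*log10(2026.1) = 203.87 dB
Step 2: SE = SL - TL - NL + DI - DT = 203.87 - 40 - 91 + 18 - 18 = 72.87

72.87 dB


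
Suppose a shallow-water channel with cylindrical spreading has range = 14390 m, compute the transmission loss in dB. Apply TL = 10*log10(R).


TL = 10*log10(14390) = 41.58

41.58 dB


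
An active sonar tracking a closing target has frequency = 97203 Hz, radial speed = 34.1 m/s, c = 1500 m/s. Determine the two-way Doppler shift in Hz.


fd = 2*f*v/c = 2 * 97203 * 34.1 / 1500 = 4419.5

4419.5 Hz


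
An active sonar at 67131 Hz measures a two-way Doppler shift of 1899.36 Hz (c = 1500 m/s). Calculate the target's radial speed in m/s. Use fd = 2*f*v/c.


From fd = 2*f*v/c, v = c*fd/(2*f) = 1500 * 1899.36 / (2*67131) = 21.22

21.22 m/s


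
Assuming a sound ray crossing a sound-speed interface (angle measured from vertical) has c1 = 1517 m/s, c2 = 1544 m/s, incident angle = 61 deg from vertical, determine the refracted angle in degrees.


62.9 deg


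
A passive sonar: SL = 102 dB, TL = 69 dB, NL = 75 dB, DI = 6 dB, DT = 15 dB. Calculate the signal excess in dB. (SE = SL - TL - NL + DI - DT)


SE = SL - TL - NL + DI - DT = 102 - 69 - 75 + 6 - 15 = -51

-51 dB


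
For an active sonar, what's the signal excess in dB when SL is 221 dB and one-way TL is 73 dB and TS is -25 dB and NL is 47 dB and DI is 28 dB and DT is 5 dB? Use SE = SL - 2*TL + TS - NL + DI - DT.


26 dB


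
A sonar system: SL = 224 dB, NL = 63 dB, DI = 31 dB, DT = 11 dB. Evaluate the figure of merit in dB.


181 dB


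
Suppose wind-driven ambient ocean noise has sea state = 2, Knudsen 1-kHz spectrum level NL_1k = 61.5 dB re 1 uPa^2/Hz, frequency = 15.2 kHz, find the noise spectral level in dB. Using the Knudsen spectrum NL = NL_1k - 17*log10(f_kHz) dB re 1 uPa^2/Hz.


NL = NL_1k - 17*log10(f_kHz) = 61.5 - 17*log10(15.2) = 61.5 - (20.09) = 41.41

41.41 dB


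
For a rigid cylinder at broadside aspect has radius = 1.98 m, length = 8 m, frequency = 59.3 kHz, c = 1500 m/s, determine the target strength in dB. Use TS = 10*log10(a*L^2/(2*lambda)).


lambda = 1500/59300 = 0.0253 m
TS = 10*log10(1.98*8^2/(2*0.0253)) = 33.99

33.99 dB


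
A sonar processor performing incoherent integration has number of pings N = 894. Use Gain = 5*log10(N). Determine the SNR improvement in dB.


14.76 dB


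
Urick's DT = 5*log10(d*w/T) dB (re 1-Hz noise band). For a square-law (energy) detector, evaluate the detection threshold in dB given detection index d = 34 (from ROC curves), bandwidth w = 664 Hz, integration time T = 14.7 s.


15.93 dB


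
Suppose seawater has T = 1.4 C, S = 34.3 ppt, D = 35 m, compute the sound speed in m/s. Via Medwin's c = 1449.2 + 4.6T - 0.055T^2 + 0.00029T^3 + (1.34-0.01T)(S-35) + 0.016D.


1455.16 m/s


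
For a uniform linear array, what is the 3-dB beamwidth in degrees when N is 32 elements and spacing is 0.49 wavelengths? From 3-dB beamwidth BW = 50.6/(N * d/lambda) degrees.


3.23 deg


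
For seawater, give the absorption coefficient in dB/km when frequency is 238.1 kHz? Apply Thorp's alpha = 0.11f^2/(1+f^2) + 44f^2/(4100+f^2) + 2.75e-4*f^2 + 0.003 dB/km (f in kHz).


56.736 dB/km


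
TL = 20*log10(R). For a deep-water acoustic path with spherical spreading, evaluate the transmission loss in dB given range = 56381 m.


TL = 20*log10(56381) = 95.02

95.02 dB


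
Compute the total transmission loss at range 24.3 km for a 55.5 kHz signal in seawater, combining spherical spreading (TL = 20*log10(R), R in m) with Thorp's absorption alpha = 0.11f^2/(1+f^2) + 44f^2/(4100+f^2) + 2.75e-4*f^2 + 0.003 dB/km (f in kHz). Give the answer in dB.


Step 1 (Thorp): alpha = 0.11*3080.25/(1+3080.25) + 44*3080.25/(4100+3080.25) + 2.75e-4*3080.25 + 0.003 = 19.8356 dB/km
Step 2: TL_spread = 20*log10(24300) = 87.71 dB
Step 3: TL_abs = alpha*R = 19.8356 * 24.3 = 482.01 dB
Step 4: TL_total = 87.71 + 482.01 = 569.72

569.72 dB


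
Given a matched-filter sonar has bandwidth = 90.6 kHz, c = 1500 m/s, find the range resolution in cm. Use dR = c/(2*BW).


dR = c/(2*BW) = 1500 / (2 * 90.6e3) = 0.0083 m = 0.83 cm

0.83 cm


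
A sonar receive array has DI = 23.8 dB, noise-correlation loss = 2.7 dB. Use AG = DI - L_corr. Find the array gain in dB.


AG = DI - L_corr = 23.8 - 2.7 = 21.1

21.1 dB


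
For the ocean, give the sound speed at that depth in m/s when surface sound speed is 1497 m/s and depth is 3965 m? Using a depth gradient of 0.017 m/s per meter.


c = 1497 + 0.017 * 3965 = 1564.405

1564.405 m/s


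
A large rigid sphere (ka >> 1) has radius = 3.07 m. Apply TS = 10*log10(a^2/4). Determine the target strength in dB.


TS = 10*log10(3.07^2 / 4) = 10*log10(2.356225) = 3.72

3.72 dB


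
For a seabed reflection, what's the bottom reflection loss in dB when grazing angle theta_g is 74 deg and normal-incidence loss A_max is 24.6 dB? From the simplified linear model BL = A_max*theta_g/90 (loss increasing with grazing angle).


BL = A_max * theta_g / 90 = 24.6 * 74 / 90 = 20.23

20.23 dB


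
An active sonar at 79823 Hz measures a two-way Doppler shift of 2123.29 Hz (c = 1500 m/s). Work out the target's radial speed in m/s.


From fd = 2*f*v/c, v = c*fd/(2*f) = 1500 * 2123.29 / (2*79823) = 19.95

19.95 m/s


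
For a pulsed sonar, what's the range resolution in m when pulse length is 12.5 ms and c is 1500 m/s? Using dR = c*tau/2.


dR = c*tau/2 = 1500 * 12.5e-3 / 2 = 9.375

9.375 m


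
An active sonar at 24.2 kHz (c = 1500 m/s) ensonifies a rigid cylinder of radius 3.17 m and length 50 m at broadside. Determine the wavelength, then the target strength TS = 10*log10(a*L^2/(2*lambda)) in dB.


Step 1: lambda = c/f = 1500/24200 = 0.06198 m
Step 2: TS = 10*log10(a*L^2/(2*lambda)) = 10*log10(3.17*50^2/(2*0.06198)) = 48.06

48.06 dB


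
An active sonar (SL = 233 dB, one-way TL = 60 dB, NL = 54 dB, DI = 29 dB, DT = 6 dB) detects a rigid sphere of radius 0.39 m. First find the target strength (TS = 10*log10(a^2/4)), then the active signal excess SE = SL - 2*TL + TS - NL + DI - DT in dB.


Step 1: TS = 10*log10(0.39^2/4) = -14.2 dB
Step 2: SE = SL - 2*TL + TS - NL + DI - DT = 233 - 2*60 + (-14.2) - 54 + 29 - 6 = 67.8

67.8 dB


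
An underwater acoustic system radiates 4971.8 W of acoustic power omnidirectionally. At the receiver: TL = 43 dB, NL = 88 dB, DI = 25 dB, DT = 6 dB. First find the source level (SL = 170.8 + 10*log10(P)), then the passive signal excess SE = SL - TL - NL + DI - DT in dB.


Step 1: SL = 170.8 + 10*log10(4971.8) = 207.77 dB
Step 2: SE = SL - TL - NL + DI - DT = 207.77 - 43 - 88 + 25 - 6 = 95.77

95.77 dB


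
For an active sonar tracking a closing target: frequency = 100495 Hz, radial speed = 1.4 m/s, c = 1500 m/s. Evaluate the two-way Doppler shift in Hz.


fd = 2*f*v/c = 2 * 100495 * 1.4 / 1500 = 187.59

187.59 Hz


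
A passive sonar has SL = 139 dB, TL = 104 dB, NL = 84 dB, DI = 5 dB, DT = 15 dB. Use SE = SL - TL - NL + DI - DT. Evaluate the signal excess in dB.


-59 dB


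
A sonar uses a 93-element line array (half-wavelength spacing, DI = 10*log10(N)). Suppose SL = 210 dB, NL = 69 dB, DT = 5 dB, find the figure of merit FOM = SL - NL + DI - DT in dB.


Step 1: DI = 10*log10(93) = 19.68 dB
Step 2: FOM = SL - NL + DI - DT = 210 - 69 + 19.68 - 5 = 155.68

155.68 dB


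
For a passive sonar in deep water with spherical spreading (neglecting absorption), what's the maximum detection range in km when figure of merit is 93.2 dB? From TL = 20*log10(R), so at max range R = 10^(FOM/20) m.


At max range FOM = TL, so 20*log10(R) = 93.2
R = 10^(93.2/20) = 45708.82 m = 45.71 km

45.71 km


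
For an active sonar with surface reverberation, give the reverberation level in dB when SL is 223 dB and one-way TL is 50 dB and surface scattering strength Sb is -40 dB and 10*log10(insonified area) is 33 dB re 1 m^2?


116 dB


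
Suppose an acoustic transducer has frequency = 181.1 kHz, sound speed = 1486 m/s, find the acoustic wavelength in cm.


0.82 cm


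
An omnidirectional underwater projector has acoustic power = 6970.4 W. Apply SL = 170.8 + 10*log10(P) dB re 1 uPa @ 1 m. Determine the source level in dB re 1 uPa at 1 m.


SL = 170.8 + 10*log10(6970.4) = 170.8 + 38.43 = 209.23

209.23 dB


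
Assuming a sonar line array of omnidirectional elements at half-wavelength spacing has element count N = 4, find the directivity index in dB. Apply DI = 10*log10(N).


DI = 10*log10(4) = 6.02

6.02 dB


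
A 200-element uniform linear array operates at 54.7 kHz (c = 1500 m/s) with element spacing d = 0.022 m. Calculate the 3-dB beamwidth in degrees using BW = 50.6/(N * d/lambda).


Step 1: lambda = 1500/54700 = 0.02742 m
Step 2: d/lambda = 0.022/0.02742 = 0.8023
Step 3: BW = 50.6/(N * d/lambda) = 50.6/(200 * 0.8023) = 0.32

0.32 deg


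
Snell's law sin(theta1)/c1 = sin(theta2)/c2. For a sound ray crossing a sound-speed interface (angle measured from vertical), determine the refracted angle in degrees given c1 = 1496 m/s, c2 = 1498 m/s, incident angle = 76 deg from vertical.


sin(theta2) = (c2/c1)*sin(theta1) = (1498/1496)*sin(76 deg) = 0.97159
theta2 = arcsin(0.97159) = 76.31

76.31 deg


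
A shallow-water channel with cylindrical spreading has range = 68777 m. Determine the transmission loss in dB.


TL = 10*log10(68777) = 48.37

48.37 dB


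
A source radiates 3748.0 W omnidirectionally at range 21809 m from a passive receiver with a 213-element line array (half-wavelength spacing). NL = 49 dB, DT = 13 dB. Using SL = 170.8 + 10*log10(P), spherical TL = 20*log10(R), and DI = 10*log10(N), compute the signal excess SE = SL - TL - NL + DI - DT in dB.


Step 1: SL = 170.8 + 10*log10(3748.0) = 206.54 dB
Step 2: TL = 20*log10(21809) = 86.77 dB
Step 3: DI = 10*log10(213) = 23.28 dB
Step 4: SE = SL - TL - NL + DI - DT = 206.54 - 86.77 - 49 + 23.28 - 13 = 81.05

81.05 dB


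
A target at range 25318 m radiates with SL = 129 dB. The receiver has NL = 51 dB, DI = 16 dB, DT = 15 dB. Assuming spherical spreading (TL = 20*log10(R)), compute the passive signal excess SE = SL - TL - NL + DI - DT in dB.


-9.07 dB


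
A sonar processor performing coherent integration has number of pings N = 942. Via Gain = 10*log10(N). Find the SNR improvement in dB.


Gain = 10*log10(942) = 29.74

29.74 dB


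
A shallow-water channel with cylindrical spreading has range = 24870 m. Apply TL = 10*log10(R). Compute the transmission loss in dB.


43.96 dB


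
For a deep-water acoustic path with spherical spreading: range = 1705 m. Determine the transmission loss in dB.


TL = 20*log10(1705) = 64.63

64.63 dB


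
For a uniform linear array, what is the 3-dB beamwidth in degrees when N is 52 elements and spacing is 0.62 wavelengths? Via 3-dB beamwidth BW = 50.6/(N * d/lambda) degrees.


BW = 50.6 / (52 * 0.62) = 50.6 / 32.24 = 1.57

1.57 deg


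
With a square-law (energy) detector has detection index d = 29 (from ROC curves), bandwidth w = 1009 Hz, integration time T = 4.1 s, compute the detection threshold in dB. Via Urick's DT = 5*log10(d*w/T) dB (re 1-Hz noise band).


DT = 5*log10(d*w/T) = 5*log10(29 * 1009 / 4.1) = 5*log10(7136.83) = 19.27

19.27 dB


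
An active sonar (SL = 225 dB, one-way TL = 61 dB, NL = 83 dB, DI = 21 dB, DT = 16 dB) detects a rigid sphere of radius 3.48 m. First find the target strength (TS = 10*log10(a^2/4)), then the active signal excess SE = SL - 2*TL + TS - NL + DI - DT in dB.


Step 1: TS = 10*log10(3.48^2/4) = 4.81 dB
Step 2: SE = SL - 2*TL + TS - NL + DI - DT = 225 - 2*61 + (4.81) - 83 + 21 - 16 = 29.81

29.81 dB


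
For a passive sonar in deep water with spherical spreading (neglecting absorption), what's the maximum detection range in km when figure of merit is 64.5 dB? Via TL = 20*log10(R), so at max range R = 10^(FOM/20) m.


At max range FOM = TL, so 20*log10(R) = 64.5
R = 10^(64.5/20) = 1678.8 m = 1.68 km

1.68 km


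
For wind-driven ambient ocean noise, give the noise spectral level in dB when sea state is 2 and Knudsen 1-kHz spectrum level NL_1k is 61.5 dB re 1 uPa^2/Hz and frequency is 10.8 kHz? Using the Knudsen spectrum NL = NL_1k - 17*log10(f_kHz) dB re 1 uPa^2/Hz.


NL = NL_1k - 17*log10(f_kHz) = 61.5 - 17*log10(10.8) = 61.5 - (17.57) = 43.93

43.93 dB


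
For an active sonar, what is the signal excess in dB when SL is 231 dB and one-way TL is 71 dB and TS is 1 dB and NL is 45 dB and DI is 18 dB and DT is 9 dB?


SE = SL - 2*TL + TS - NL + DI - DT = 231 - 2*71 + (1) - 45 + 18 - 9 = 54

54 dB


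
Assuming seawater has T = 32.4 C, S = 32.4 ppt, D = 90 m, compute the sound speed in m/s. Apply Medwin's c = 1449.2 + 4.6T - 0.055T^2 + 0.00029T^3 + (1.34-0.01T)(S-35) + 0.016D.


c = 1449.2 + 4.6*32.4 - 0.055*32.4^2 + 0.00029*32.4^3 + (1.34 - 0.01*32.4)*(32.4 - 35) + 0.016*90 = 1549.17

1549.17 m/s


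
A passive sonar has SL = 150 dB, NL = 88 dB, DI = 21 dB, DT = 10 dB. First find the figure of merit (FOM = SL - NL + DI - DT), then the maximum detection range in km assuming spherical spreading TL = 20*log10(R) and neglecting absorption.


Step 1: FOM = SL - NL + DI - DT = 150 - 88 + 21 - 10 = 73 dB
Step 2: at max range FOM = TL = 20*log10(R), so R = 10^(73/20) = 4466.84 m = 4.47 km

4.47 km


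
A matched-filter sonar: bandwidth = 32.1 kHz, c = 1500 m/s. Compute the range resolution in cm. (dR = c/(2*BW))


2.34 cm


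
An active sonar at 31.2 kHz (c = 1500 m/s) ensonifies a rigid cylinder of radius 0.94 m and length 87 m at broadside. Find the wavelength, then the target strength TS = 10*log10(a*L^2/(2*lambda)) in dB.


Step 1: lambda = c/f = 1500/31200 = 0.04808 m
Step 2: TS = 10*log10(a*L^2/(2*lambda)) = 10*log10(0.94*87^2/(2*0.04808)) = 48.69

48.69 dB


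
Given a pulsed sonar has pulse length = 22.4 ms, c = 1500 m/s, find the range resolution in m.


16.8 m


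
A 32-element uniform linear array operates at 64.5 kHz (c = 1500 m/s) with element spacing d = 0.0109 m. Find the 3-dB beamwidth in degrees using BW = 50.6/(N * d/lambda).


3.37 deg


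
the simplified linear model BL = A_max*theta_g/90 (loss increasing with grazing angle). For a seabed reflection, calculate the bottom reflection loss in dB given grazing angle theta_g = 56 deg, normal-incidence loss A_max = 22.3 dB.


13.88 dB


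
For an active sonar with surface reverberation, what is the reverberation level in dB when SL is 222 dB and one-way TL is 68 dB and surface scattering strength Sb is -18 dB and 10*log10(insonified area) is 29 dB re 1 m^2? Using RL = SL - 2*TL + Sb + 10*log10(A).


97 dB


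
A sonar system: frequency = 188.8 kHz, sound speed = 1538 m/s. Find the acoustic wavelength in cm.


lambda = c/f = 1538 / 188800 = 0.0081 m = 0.81 cm

0.81 cm


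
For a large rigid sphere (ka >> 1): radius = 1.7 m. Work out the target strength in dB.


TS = 10*log10(1.7^2 / 4) = 10*log10(0.7225) = -1.41

-1.41 dB


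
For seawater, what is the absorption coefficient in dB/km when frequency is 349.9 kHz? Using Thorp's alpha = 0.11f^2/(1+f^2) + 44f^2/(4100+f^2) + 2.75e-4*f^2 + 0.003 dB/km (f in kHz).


f^2 = 122430.01
alpha = 0.11*122430.01/(1+122430.01) + 44*122430.01/(4100+122430.01) + 2.75e-4*122430.01 + 0.003 = 76.356

76.356 dB/km


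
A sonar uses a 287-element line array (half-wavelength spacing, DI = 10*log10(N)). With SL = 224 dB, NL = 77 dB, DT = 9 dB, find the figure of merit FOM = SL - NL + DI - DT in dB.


Step 1: DI = 10*log10(287) = 24.58 dB
Step 2: FOM = SL - NL + DI - DT = 224 - 77 + 24.58 - 9 = 162.58

162.58 dB


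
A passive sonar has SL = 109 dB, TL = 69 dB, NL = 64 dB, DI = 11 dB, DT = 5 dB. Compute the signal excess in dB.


SE = SL - TL - NL + DI - DT = 109 - 69 - 64 + 11 - 5 = -18

-18 dB


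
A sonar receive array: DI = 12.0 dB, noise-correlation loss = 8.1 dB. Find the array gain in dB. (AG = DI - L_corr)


3.9 dB


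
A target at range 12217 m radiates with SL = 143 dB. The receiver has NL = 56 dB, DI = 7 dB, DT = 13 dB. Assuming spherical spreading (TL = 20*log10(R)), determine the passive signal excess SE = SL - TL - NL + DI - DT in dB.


Step 1: TL = 20*log10(12217) = 81.74 dB
Step 2: SE = 143 - 81.74 - 56 + 7 - 13 = -0.74

-0.74 dB


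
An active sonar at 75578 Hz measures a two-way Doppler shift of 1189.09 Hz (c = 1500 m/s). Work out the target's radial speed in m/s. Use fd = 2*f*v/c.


11.8 m/s


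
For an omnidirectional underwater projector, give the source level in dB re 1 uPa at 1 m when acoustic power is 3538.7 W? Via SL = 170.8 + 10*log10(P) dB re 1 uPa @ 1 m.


SL = 170.8 + 10*log10(3538.7) = 170.8 + 35.49 = 206.29

206.29 dB


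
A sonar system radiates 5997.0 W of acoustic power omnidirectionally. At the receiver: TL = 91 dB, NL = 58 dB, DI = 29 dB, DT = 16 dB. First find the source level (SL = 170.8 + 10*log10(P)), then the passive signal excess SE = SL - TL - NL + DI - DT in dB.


Step 1: SL = 170.8 + 10*log10(5997.0) = 208.58 dB
Step 2: SE = SL - TL - NL + DI - DT = 208.58 - 91 - 58 + 29 - 16 = 72.58

72.58 dB


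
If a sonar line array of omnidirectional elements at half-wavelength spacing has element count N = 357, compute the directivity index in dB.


25.53 dB


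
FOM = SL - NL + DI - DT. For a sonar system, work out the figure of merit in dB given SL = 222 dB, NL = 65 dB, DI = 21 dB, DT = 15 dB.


FOM = SL - NL + DI - DT = 222 - 65 + 21 - 15 = 163

163 dB


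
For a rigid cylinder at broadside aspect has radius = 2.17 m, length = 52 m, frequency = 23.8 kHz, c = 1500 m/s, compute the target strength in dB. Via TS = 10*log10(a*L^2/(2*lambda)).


lambda = 1500/23800 = 0.06303 m
TS = 10*log10(2.17*52^2/(2*0.06303)) = 46.68

46.68 dB


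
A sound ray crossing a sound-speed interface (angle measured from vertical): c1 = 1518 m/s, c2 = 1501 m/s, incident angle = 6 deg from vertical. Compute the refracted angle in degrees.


5.93 deg


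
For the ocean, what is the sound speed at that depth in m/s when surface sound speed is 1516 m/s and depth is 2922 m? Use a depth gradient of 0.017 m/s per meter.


c = 1516 + 0.017 * 2922 = 1565.674

1565.674 m/s


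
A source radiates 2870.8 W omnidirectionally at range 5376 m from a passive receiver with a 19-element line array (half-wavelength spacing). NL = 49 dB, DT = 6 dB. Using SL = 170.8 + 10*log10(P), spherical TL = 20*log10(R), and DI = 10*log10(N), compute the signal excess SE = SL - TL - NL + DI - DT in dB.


Step 1: SL = 170.8 + 10*log10(2870.8) = 205.38 dB
Step 2: TL = 20*log10(5376) = 74.61 dB
Step 3: DI = 10*log10(19) = 12.79 dB
Step 4: SE = SL - TL - NL + DI - DT = 205.38 - 74.61 - 49 + 12.79 - 6 = 88.56

88.56 dB


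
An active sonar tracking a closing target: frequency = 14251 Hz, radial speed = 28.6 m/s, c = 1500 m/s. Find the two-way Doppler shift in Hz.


fd = 2*f*v/c = 2 * 14251 * 28.6 / 1500 = 543.44

543.44 Hz


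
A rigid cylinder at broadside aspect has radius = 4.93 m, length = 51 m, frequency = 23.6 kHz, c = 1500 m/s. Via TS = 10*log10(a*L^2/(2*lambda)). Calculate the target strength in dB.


lambda = 1500/23600 = 0.06356 m
TS = 10*log10(4.93*51^2/(2*0.06356)) = 50.04

50.04 dB


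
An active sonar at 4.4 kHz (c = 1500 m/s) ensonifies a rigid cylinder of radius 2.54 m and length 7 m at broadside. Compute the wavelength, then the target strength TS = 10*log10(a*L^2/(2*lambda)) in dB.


Step 1: lambda = c/f = 1500/4400 = 0.34091 m
Step 2: TS = 10*log10(a*L^2/(2*lambda)) = 10*log10(2.54*7^2/(2*0.34091)) = 22.61

22.61 dB
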